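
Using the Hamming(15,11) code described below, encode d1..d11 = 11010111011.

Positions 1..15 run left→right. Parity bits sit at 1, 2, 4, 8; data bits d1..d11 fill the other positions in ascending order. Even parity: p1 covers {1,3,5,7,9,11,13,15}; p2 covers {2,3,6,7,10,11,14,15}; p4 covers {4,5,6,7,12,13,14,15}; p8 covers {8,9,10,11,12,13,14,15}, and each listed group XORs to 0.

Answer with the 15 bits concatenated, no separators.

101110110111011

Place data at non-parity positions: p1 p2 1 p4 1 0 1 p8 0 1 1 1 0 1 1
p1 (pos 1,3,5,7,9,11,13,15): XOR of data positions = 1⊕1⊕1⊕0⊕1⊕0⊕1 = 1
p2 (pos 2,3,6,7,10,11,14,15): XOR of data positions = 1⊕0⊕1⊕1⊕1⊕1⊕1 = 0
p4 (pos 4,5,6,7,12,13,14,15): XOR of data positions = 1⊕0⊕1⊕1⊕0⊕1⊕1 = 1
p8 (pos 8,9,10,11,12,13,14,15): XOR of data positions = 0⊕1⊕1⊕1⊕0⊕1⊕1 = 1
Codeword: 101110110111011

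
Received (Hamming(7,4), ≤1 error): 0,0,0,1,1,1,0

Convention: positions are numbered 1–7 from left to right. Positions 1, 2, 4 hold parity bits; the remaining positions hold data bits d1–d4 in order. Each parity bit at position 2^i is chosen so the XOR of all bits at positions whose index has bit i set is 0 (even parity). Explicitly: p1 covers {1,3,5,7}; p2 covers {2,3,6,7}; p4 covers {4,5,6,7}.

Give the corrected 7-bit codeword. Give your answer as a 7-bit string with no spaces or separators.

0001111

s1 (pos 1,3,5,7): 0⊕0⊕1⊕0 = 1
s2 (pos 2,3,6,7): 0⊕0⊕1⊕0 = 1
s4 (pos 4,5,6,7): 1⊕1⊕1⊕0 = 1
Syndrome s4…s1 = 111 → error at position 7.
Flip position 7: 0001110 → 0001111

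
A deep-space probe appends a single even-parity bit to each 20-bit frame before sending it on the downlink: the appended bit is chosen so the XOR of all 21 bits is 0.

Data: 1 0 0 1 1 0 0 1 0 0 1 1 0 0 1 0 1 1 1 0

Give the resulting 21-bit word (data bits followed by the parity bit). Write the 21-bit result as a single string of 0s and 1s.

100110010011001011100

XOR of the 20 data bits: 1⊕0⊕0⊕1⊕1⊕0⊕0⊕1⊕0⊕0⊕1⊕1⊕0⊕0⊕1⊕0⊕1⊕1⊕1⊕0 = 0
Parity bit = 0 (so all 21 bits XOR to 0).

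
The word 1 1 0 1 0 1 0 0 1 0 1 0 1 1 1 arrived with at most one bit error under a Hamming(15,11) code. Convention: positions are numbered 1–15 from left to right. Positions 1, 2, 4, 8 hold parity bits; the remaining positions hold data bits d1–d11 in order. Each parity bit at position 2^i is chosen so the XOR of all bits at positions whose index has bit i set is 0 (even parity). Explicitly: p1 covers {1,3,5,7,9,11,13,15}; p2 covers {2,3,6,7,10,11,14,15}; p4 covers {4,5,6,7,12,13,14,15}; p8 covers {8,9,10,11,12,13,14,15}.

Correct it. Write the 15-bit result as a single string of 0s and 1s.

110101001010110

s1 (pos 1,3,5,7,9,11,13,15): 1⊕0⊕0⊕0⊕1⊕1⊕1⊕1 = 1
s2 (pos 2,3,6,7,10,11,14,15): 1⊕0⊕1⊕0⊕0⊕1⊕1⊕1 = 1
s4 (pos 4,5,6,7,12,13,14,15): 1⊕0⊕1⊕0⊕0⊕1⊕1⊕1 = 1
s8 (pos 8,9,10,11,12,13,14,15): 0⊕1⊕0⊕1⊕0⊕1⊕1⊕1 = 1
Syndrome s8…s1 = 1111 → error at position 15.
Flip position 15: 110101001010111 → 110101001010110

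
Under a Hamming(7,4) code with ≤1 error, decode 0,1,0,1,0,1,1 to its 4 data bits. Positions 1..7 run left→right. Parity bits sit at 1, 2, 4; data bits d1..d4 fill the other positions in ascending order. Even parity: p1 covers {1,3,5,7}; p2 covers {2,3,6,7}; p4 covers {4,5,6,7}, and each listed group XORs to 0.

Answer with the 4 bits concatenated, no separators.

0010

s1 (pos 1,3,5,7): 0⊕0⊕0⊕1 = 1
s2 (pos 2,3,6,7): 1⊕0⊕1⊕1 = 1
s4 (pos 4,5,6,7): 1⊕0⊕1⊕1 = 1
Syndrome s4…s1 = 111 → error at position 7.
Flip position 7: 0101011 → 0101010
Read data bits from positions 3,5,6,7: 0010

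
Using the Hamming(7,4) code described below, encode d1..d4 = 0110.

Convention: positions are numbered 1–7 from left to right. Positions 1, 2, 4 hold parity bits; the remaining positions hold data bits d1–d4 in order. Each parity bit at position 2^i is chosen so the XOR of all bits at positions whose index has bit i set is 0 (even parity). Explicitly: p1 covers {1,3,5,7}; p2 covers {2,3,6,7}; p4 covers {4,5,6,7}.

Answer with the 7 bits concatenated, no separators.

1100110

Place data at non-parity positions: p1 p2 0 p4 1 1 0
p1 (pos 1,3,5,7): XOR of data positions = 0⊕1⊕0 = 1
p2 (pos 2,3,6,7): XOR of data positions = 0⊕1⊕0 = 1
p4 (pos 4,5,6,7): XOR of data positions = 1⊕1⊕0 = 0
Codeword: 1100110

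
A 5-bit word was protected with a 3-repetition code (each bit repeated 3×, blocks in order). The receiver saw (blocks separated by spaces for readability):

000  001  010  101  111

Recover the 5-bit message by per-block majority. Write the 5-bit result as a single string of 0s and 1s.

Block 1 (000): 0 ones → 0
Block 2 (001): 1 one → 0
Block 3 (010): 1 one → 0
Block 4 (101): 2 ones → 1
Block 5 (111): 3 ones → 1

00011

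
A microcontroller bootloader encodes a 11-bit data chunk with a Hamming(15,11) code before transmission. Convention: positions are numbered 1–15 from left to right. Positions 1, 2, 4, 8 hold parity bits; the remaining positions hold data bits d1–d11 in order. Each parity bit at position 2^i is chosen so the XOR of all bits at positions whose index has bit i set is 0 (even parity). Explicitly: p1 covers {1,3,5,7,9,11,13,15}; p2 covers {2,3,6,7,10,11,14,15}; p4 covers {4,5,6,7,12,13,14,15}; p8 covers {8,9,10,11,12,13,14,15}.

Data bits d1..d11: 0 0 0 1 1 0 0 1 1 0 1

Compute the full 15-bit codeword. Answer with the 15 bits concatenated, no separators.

000000101001101

Place data at non-parity positions: p1 p2 0 p4 0 0 1 p8 1 0 0 1 1 0 1
p1 (pos 1,3,5,7,9,11,13,15): XOR of data positions = 0⊕0⊕1⊕1⊕0⊕1⊕1 = 0
p2 (pos 2,3,6,7,10,11,14,15): XOR of data positions = 0⊕0⊕1⊕0⊕0⊕0⊕1 = 0
p4 (pos 4,5,6,7,12,13,14,15): XOR of data positions = 0⊕0⊕1⊕1⊕1⊕0⊕1 = 0
p8 (pos 8,9,10,11,12,13,14,15): XOR of data positions = 1⊕0⊕0⊕1⊕1⊕0⊕1 = 0
Codeword: 000000101001101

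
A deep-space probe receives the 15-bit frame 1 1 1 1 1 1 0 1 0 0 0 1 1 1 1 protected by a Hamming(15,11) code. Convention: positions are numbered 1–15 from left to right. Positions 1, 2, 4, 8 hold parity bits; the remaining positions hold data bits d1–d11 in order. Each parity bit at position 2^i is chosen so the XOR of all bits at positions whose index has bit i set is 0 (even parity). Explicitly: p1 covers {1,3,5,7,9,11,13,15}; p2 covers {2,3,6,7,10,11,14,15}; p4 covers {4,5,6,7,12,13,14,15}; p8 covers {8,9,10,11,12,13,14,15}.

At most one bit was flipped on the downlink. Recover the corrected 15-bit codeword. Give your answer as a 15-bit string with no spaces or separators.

s1 (pos 1,3,5,7,9,11,13,15): 1⊕1⊕1⊕0⊕0⊕0⊕1⊕1 = 1
s2 (pos 2,3,6,7,10,11,14,15): 1⊕1⊕1⊕0⊕0⊕0⊕1⊕1 = 1
s4 (pos 4,5,6,7,12,13,14,15): 1⊕1⊕1⊕0⊕1⊕1⊕1⊕1 = 1
s8 (pos 8,9,10,11,12,13,14,15): 1⊕0⊕0⊕0⊕1⊕1⊕1⊕1 = 1
Syndrome s8…s1 = 1111 → error at position 15.
Flip position 15: 111111010001111 → 111111010001110

111111010001110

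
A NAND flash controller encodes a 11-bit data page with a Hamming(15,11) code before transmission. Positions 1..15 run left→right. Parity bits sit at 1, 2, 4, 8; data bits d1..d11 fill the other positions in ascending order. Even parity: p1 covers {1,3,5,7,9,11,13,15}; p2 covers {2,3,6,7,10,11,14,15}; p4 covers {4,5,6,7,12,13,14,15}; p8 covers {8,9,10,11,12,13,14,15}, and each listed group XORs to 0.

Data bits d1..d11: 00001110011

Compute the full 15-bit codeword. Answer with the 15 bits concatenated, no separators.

Place data at non-parity positions: p1 p2 0 p4 0 0 0 p8 1 1 1 0 0 1 1
p1 (pos 1,3,5,7,9,11,13,15): XOR of data positions = 0⊕0⊕0⊕1⊕1⊕0⊕1 = 1
p2 (pos 2,3,6,7,10,11,14,15): XOR of data positions = 0⊕0⊕0⊕1⊕1⊕1⊕1 = 0
p4 (pos 4,5,6,7,12,13,14,15): XOR of data positions = 0⊕0⊕0⊕0⊕0⊕1⊕1 = 0
p8 (pos 8,9,10,11,12,13,14,15): XOR of data positions = 1⊕1⊕1⊕0⊕0⊕1⊕1 = 1
Codeword: 100000011110011

100000011110011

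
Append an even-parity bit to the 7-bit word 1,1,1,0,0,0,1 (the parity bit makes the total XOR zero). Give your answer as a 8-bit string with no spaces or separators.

11100010

XOR of the 7 data bits: 1⊕1⊕1⊕0⊕0⊕0⊕1 = 0
Parity bit = 0 (so all 8 bits XOR to 0).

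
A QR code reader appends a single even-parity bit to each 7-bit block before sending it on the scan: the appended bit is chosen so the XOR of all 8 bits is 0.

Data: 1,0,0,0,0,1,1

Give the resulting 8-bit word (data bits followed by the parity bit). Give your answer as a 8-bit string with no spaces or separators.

10000111

XOR of the 7 data bits: 1⊕0⊕0⊕0⊕0⊕1⊕1 = 1
Parity bit = 1 (so all 8 bits XOR to 0).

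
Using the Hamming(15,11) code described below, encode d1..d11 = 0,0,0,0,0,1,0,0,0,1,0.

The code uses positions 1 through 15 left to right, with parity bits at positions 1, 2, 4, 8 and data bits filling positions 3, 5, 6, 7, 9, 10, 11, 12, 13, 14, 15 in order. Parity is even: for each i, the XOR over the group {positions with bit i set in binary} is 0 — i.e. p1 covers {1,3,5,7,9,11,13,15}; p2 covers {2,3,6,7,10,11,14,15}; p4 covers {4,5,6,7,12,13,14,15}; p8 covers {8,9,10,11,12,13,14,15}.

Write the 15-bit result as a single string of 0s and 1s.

Place data at non-parity positions: p1 p2 0 p4 0 0 0 p8 0 1 0 0 0 1 0
p1 (pos 1,3,5,7,9,11,13,15): XOR of data positions = 0⊕0⊕0⊕0⊕0⊕0⊕0 = 0
p2 (pos 2,3,6,7,10,11,14,15): XOR of data positions = 0⊕0⊕0⊕1⊕0⊕1⊕0 = 0
p4 (pos 4,5,6,7,12,13,14,15): XOR of data positions = 0⊕0⊕0⊕0⊕0⊕1⊕0 = 1
p8 (pos 8,9,10,11,12,13,14,15): XOR of data positions = 0⊕1⊕0⊕0⊕0⊕1⊕0 = 0
Codeword: 000100000100010

000100000100010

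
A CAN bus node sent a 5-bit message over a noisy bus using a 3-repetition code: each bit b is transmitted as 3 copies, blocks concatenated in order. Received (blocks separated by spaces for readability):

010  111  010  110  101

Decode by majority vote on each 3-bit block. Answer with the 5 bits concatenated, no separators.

01011

Block 1 (010): 1 one → 0
Block 2 (111): 3 ones → 1
Block 3 (010): 1 one → 0
Block 4 (110): 2 ones → 1
Block 5 (101): 2 ones → 1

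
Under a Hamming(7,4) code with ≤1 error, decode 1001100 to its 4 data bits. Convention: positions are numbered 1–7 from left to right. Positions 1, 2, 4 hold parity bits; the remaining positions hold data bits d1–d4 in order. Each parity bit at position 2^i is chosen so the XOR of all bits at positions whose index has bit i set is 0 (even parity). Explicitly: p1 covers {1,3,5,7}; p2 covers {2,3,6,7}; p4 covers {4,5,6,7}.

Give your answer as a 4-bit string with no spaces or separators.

s1 (pos 1,3,5,7): 1⊕0⊕1⊕0 = 0
s2 (pos 2,3,6,7): 0⊕0⊕0⊕0 = 0
s4 (pos 4,5,6,7): 1⊕1⊕0⊕0 = 0
Syndrome s4…s1 = 000 → no error.
Read data bits from positions 3,5,6,7: 0100

0100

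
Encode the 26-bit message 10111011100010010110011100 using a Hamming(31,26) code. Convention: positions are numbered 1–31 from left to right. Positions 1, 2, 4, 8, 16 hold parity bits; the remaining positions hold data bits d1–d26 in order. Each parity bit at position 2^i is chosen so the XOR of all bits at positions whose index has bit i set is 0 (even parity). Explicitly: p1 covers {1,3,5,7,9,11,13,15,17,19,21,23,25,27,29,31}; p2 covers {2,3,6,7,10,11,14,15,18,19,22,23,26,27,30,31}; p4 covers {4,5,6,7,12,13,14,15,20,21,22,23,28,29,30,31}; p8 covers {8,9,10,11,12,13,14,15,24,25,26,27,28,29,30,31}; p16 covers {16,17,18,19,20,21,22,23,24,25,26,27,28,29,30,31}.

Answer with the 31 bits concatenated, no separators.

Place data at non-parity positions: p1 p2 1 p4 0 1 1 p8 1 0 1 1 1 0 0 p16 0 1 0 0 1 0 1 1 0 0 1 1 1 0 0
p1 (pos 1,3,5,7,9,11,13,15,17,19,21,23,25,27,29,31): XOR of data positions = 1⊕0⊕1⊕1⊕1⊕1⊕0⊕0⊕0⊕1⊕1⊕0⊕1⊕1⊕0 = 1
p2 (pos 2,3,6,7,10,11,14,15,18,19,22,23,26,27,30,31): XOR of data positions = 1⊕1⊕1⊕0⊕1⊕0⊕0⊕1⊕0⊕0⊕1⊕0⊕1⊕0⊕0 = 1
p4 (pos 4,5,6,7,12,13,14,15,20,21,22,23,28,29,30,31): XOR of data positions = 0⊕1⊕1⊕1⊕1⊕0⊕0⊕0⊕1⊕0⊕1⊕1⊕1⊕0⊕0 = 0
p8 (pos 8,9,10,11,12,13,14,15,24,25,26,27,28,29,30,31): XOR of data positions = 1⊕0⊕1⊕1⊕1⊕0⊕0⊕1⊕0⊕0⊕1⊕1⊕1⊕0⊕0 = 0
p16 (pos 16,17,18,19,20,21,22,23,24,25,26,27,28,29,30,31): XOR of data positions = 0⊕1⊕0⊕0⊕1⊕0⊕1⊕1⊕0⊕0⊕1⊕1⊕1⊕0⊕0 = 1
Codeword: 1110011010111001010010110011100

1110011010111001010010110011100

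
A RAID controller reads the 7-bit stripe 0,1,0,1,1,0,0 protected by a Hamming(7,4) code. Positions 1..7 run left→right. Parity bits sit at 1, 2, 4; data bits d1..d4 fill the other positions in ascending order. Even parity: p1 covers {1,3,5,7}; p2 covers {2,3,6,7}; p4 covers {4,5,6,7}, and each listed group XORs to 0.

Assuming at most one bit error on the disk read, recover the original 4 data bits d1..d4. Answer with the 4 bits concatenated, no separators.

s1 (pos 1,3,5,7): 0⊕0⊕1⊕0 = 1
s2 (pos 2,3,6,7): 1⊕0⊕0⊕0 = 1
s4 (pos 4,5,6,7): 1⊕1⊕0⊕0 = 0
Syndrome s4…s1 = 011 → error at position 3.
Flip position 3: 0101100 → 0111100
Read data bits from positions 3,5,6,7: 1100

1100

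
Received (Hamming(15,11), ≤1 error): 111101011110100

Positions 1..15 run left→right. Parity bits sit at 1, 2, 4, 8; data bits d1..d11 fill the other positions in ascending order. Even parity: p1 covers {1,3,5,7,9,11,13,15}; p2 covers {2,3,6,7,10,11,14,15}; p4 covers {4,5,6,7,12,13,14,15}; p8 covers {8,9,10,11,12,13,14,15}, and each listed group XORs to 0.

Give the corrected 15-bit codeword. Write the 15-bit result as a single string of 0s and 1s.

111101011110101

s1 (pos 1,3,5,7,9,11,13,15): 1⊕1⊕0⊕0⊕1⊕1⊕1⊕0 = 1
s2 (pos 2,3,6,7,10,11,14,15): 1⊕1⊕1⊕0⊕1⊕1⊕0⊕0 = 1
s4 (pos 4,5,6,7,12,13,14,15): 1⊕0⊕1⊕0⊕0⊕1⊕0⊕0 = 1
s8 (pos 8,9,10,11,12,13,14,15): 1⊕1⊕1⊕1⊕0⊕1⊕0⊕0 = 1
Syndrome s8…s1 = 1111 → error at position 15.
Flip position 15: 111101011110100 → 111101011110101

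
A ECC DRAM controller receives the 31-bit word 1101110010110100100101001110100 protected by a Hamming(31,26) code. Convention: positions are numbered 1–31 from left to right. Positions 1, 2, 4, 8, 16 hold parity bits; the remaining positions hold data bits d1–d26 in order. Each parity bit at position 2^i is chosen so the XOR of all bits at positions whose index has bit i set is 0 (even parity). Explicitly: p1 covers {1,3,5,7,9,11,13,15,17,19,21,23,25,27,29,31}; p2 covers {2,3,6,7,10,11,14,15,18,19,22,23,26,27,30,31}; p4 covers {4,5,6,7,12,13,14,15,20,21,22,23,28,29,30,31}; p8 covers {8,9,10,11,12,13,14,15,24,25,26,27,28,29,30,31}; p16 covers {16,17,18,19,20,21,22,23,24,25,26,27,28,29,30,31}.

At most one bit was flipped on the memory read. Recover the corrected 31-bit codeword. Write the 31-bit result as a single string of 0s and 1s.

1101110010110100110101001110100

s1 (pos 1,3,5,7,9,11,13,15,17,19,21,23,25,27,29,31): 1⊕0⊕1⊕0⊕1⊕1⊕0⊕0⊕1⊕0⊕0⊕0⊕1⊕1⊕1⊕0 = 0
s2 (pos 2,3,6,7,10,11,14,15,18,19,22,23,26,27,30,31): 1⊕0⊕1⊕0⊕0⊕1⊕1⊕0⊕0⊕0⊕1⊕0⊕1⊕1⊕0⊕0 = 1
s4 (pos 4,5,6,7,12,13,14,15,20,21,22,23,28,29,30,31): 1⊕1⊕1⊕0⊕1⊕0⊕1⊕0⊕1⊕0⊕1⊕0⊕0⊕1⊕0⊕0 = 0
s8 (pos 8,9,10,11,12,13,14,15,24,25,26,27,28,29,30,31): 0⊕1⊕0⊕1⊕1⊕0⊕1⊕0⊕0⊕1⊕1⊕1⊕0⊕1⊕0⊕0 = 0
s16 (pos 16,17,18,19,20,21,22,23,24,25,26,27,28,29,30,31): 0⊕1⊕0⊕0⊕1⊕0⊕1⊕0⊕0⊕1⊕1⊕1⊕0⊕1⊕0⊕0 = 1
Syndrome s16…s1 = 10010 → error at position 18.
Flip position 18: 1101110010110100100101001110100 → 1101110010110100110101001110100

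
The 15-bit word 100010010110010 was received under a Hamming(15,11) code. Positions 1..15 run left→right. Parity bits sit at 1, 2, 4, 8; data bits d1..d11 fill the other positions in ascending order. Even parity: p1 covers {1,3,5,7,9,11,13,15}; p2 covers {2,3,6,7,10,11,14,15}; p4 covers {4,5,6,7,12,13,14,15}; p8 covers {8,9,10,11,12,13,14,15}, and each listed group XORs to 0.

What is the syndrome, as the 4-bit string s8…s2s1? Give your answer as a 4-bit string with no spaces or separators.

0011

s1 (pos 1,3,5,7,9,11,13,15): 1⊕0⊕1⊕0⊕0⊕1⊕0⊕0 = 1
s2 (pos 2,3,6,7,10,11,14,15): 0⊕0⊕0⊕0⊕1⊕1⊕1⊕0 = 1
s4 (pos 4,5,6,7,12,13,14,15): 0⊕1⊕0⊕0⊕0⊕0⊕1⊕0 = 0
s8 (pos 8,9,10,11,12,13,14,15): 1⊕0⊕1⊕1⊕0⊕0⊕1⊕0 = 0
Syndrome s8…s1 = 0011 → error at position 3.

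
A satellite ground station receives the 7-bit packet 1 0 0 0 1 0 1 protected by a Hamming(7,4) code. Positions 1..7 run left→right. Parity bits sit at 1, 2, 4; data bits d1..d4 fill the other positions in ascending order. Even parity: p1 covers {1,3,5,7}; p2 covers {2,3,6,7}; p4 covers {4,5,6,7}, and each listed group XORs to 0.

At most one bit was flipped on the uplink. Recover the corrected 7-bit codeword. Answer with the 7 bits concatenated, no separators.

1010101

s1 (pos 1,3,5,7): 1⊕0⊕1⊕1 = 1
s2 (pos 2,3,6,7): 0⊕0⊕0⊕1 = 1
s4 (pos 4,5,6,7): 0⊕1⊕0⊕1 = 0
Syndrome s4…s1 = 011 → error at position 3.
Flip position 3: 1000101 → 1010101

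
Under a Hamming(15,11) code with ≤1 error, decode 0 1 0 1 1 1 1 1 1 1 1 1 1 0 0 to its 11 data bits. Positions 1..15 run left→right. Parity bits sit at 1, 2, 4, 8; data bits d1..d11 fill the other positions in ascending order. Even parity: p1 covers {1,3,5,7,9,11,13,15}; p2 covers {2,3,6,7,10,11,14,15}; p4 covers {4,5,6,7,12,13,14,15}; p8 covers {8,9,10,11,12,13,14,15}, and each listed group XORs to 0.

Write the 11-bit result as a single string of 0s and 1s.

11111111100

s1 (pos 1,3,5,7,9,11,13,15): 0⊕0⊕1⊕1⊕1⊕1⊕1⊕0 = 1
s2 (pos 2,3,6,7,10,11,14,15): 1⊕0⊕1⊕1⊕1⊕1⊕0⊕0 = 1
s4 (pos 4,5,6,7,12,13,14,15): 1⊕1⊕1⊕1⊕1⊕1⊕0⊕0 = 0
s8 (pos 8,9,10,11,12,13,14,15): 1⊕1⊕1⊕1⊕1⊕1⊕0⊕0 = 0
Syndrome s8…s1 = 0011 → error at position 3.
Flip position 3: 010111111111100 → 011111111111100
Read data bits from positions 3,5,6,7,9,10,11,12,13,14,15: 11111111100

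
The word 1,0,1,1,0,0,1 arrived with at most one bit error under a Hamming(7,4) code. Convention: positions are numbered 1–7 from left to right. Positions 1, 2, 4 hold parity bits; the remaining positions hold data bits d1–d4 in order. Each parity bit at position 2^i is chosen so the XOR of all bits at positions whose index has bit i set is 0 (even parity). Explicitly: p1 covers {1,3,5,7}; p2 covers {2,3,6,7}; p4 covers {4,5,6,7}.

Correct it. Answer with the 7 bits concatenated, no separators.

0011001

s1 (pos 1,3,5,7): 1⊕1⊕0⊕1 = 1
s2 (pos 2,3,6,7): 0⊕1⊕0⊕1 = 0
s4 (pos 4,5,6,7): 1⊕0⊕0⊕1 = 0
Syndrome s4…s1 = 001 → error at position 1.
Flip position 1: 1011001 → 0011001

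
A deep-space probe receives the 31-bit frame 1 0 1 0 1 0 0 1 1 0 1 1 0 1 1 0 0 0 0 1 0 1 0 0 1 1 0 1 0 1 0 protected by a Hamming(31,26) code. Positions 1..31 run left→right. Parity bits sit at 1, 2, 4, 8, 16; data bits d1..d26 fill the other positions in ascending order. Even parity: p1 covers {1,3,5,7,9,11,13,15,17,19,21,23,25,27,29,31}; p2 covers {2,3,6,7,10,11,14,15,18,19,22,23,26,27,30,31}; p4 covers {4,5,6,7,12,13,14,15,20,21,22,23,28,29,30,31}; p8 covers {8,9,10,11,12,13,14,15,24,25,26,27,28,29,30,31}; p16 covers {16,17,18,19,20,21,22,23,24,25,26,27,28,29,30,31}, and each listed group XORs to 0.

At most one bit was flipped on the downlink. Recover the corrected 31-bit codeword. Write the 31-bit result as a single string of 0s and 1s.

1000100110110110000101001101010

s1 (pos 1,3,5,7,9,11,13,15,17,19,21,23,25,27,29,31): 1⊕1⊕1⊕0⊕1⊕1⊕0⊕1⊕0⊕0⊕0⊕0⊕1⊕0⊕0⊕0 = 1
s2 (pos 2,3,6,7,10,11,14,15,18,19,22,23,26,27,30,31): 0⊕1⊕0⊕0⊕0⊕1⊕1⊕1⊕0⊕0⊕1⊕0⊕1⊕0⊕1⊕0 = 1
s4 (pos 4,5,6,7,12,13,14,15,20,21,22,23,28,29,30,31): 0⊕1⊕0⊕0⊕1⊕0⊕1⊕1⊕1⊕0⊕1⊕0⊕1⊕0⊕1⊕0 = 0
s8 (pos 8,9,10,11,12,13,14,15,24,25,26,27,28,29,30,31): 1⊕1⊕0⊕1⊕1⊕0⊕1⊕1⊕0⊕1⊕1⊕0⊕1⊕0⊕1⊕0 = 0
s16 (pos 16,17,18,19,20,21,22,23,24,25,26,27,28,29,30,31): 0⊕0⊕0⊕0⊕1⊕0⊕1⊕0⊕0⊕1⊕1⊕0⊕1⊕0⊕1⊕0 = 0
Syndrome s16…s1 = 00011 → error at position 3.
Flip position 3: 1010100110110110000101001101010 → 1000100110110110000101001101010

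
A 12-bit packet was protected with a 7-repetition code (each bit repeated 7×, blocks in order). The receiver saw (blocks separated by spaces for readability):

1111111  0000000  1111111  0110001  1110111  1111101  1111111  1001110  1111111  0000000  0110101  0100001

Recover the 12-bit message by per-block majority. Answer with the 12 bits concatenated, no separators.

101011111010

Block 1 (1111111): 7 ones → 1
Block 2 (0000000): 0 ones → 0
Block 3 (1111111): 7 ones → 1
Block 4 (0110001): 3 ones → 0
Block 5 (1110111): 6 ones → 1
Block 6 (1111101): 6 ones → 1
Block 7 (1111111): 7 ones → 1
Block 8 (1001110): 4 ones → 1
Block 9 (1111111): 7 ones → 1
Block 10 (0000000): 0 ones → 0
Block 11 (0110101): 4 ones → 1
Block 12 (0100001): 2 ones → 0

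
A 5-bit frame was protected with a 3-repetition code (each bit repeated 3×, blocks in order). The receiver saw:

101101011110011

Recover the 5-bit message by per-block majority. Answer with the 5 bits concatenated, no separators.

11111

Block 1 (101): 2 ones → 1
Block 2 (101): 2 ones → 1
Block 3 (011): 2 ones → 1
Block 4 (110): 2 ones → 1
Block 5 (011): 2 ones → 1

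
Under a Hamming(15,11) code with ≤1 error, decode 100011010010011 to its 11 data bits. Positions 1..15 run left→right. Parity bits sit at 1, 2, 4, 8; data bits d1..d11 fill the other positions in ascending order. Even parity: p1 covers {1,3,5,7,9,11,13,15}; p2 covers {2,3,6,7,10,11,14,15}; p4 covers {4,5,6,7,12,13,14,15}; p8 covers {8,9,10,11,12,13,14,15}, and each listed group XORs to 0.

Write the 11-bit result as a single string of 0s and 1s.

s1 (pos 1,3,5,7,9,11,13,15): 1⊕0⊕1⊕0⊕0⊕1⊕0⊕1 = 0
s2 (pos 2,3,6,7,10,11,14,15): 0⊕0⊕1⊕0⊕0⊕1⊕1⊕1 = 0
s4 (pos 4,5,6,7,12,13,14,15): 0⊕1⊕1⊕0⊕0⊕0⊕1⊕1 = 0
s8 (pos 8,9,10,11,12,13,14,15): 1⊕0⊕0⊕1⊕0⊕0⊕1⊕1 = 0
Syndrome s8…s1 = 0000 → no error.
Read data bits from positions 3,5,6,7,9,10,11,12,13,14,15: 01100010011

01100010011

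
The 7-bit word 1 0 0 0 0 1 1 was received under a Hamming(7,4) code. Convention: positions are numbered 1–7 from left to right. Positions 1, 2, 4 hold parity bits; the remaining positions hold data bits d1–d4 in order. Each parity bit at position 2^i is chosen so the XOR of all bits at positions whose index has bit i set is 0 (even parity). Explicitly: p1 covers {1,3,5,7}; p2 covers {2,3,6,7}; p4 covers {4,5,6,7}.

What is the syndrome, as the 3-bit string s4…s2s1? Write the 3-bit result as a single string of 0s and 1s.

000

s1 (pos 1,3,5,7): 1⊕0⊕0⊕1 = 0
s2 (pos 2,3,6,7): 0⊕0⊕1⊕1 = 0
s4 (pos 4,5,6,7): 0⊕0⊕1⊕1 = 0
Syndrome s4…s1 = 000 → no error.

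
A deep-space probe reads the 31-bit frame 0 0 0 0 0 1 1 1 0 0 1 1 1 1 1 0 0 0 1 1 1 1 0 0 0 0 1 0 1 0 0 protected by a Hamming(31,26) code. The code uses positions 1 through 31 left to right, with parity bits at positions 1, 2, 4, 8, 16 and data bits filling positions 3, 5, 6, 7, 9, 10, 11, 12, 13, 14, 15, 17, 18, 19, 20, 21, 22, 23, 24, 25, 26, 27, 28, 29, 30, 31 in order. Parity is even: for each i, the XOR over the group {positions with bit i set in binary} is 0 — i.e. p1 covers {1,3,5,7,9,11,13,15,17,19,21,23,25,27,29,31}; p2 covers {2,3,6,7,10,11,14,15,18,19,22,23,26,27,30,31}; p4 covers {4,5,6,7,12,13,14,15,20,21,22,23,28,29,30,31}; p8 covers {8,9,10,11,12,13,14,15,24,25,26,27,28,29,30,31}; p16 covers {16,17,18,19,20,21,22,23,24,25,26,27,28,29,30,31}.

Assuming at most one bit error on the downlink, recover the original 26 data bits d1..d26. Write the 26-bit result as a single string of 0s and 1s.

00110011111001111000010100

s1 (pos 1,3,5,7,9,11,13,15,17,19,21,23,25,27,29,31): 0⊕0⊕0⊕1⊕0⊕1⊕1⊕1⊕0⊕1⊕1⊕0⊕0⊕1⊕1⊕0 = 0
s2 (pos 2,3,6,7,10,11,14,15,18,19,22,23,26,27,30,31): 0⊕0⊕1⊕1⊕0⊕1⊕1⊕1⊕0⊕1⊕1⊕0⊕0⊕1⊕0⊕0 = 0
s4 (pos 4,5,6,7,12,13,14,15,20,21,22,23,28,29,30,31): 0⊕0⊕1⊕1⊕1⊕1⊕1⊕1⊕1⊕1⊕1⊕0⊕0⊕1⊕0⊕0 = 0
s8 (pos 8,9,10,11,12,13,14,15,24,25,26,27,28,29,30,31): 1⊕0⊕0⊕1⊕1⊕1⊕1⊕1⊕0⊕0⊕0⊕1⊕0⊕1⊕0⊕0 = 0
s16 (pos 16,17,18,19,20,21,22,23,24,25,26,27,28,29,30,31): 0⊕0⊕0⊕1⊕1⊕1⊕1⊕0⊕0⊕0⊕0⊕1⊕0⊕1⊕0⊕0 = 0
Syndrome s16…s1 = 00000 → no error.
Read data bits from positions 3,5,6,7,9,10,11,12,13,14,15,17,18,19,20,21,22,23,24,25,26,27,28,29,30,31: 00110011111001111000010100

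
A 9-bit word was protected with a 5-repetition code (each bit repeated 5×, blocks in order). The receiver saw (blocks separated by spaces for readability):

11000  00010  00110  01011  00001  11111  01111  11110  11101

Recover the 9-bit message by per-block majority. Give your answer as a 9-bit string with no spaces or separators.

000101111

Block 1 (11000): 2 ones → 0
Block 2 (00010): 1 one → 0
Block 3 (00110): 2 ones → 0
Block 4 (01011): 3 ones → 1
Block 5 (00001): 1 one → 0
Block 6 (11111): 5 ones → 1
Block 7 (01111): 4 ones → 1
Block 8 (11110): 4 ones → 1
Block 9 (11101): 4 ones → 1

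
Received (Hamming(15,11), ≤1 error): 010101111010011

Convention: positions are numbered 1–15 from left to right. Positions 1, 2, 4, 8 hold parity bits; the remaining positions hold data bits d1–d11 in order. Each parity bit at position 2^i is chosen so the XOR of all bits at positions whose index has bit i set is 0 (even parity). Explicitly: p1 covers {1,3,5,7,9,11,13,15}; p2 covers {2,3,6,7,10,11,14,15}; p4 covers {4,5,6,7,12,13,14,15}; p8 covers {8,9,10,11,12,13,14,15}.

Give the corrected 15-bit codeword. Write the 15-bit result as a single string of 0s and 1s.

010101111011011

s1 (pos 1,3,5,7,9,11,13,15): 0⊕0⊕0⊕1⊕1⊕1⊕0⊕1 = 0
s2 (pos 2,3,6,7,10,11,14,15): 1⊕0⊕1⊕1⊕0⊕1⊕1⊕1 = 0
s4 (pos 4,5,6,7,12,13,14,15): 1⊕0⊕1⊕1⊕0⊕0⊕1⊕1 = 1
s8 (pos 8,9,10,11,12,13,14,15): 1⊕1⊕0⊕1⊕0⊕0⊕1⊕1 = 1
Syndrome s8…s1 = 1100 → error at position 12.
Flip position 12: 010101111010011 → 010101111011011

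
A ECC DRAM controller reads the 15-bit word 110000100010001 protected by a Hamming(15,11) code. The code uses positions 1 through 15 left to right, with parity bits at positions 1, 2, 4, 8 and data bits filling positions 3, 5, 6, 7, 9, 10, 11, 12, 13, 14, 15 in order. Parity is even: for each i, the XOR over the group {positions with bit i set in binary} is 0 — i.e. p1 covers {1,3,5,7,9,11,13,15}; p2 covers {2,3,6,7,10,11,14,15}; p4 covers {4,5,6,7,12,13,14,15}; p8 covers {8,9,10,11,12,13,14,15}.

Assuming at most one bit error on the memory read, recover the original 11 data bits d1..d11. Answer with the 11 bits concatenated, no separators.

s1 (pos 1,3,5,7,9,11,13,15): 1⊕0⊕0⊕1⊕0⊕1⊕0⊕1 = 0
s2 (pos 2,3,6,7,10,11,14,15): 1⊕0⊕0⊕1⊕0⊕1⊕0⊕1 = 0
s4 (pos 4,5,6,7,12,13,14,15): 0⊕0⊕0⊕1⊕0⊕0⊕0⊕1 = 0
s8 (pos 8,9,10,11,12,13,14,15): 0⊕0⊕0⊕1⊕0⊕0⊕0⊕1 = 0
Syndrome s8…s1 = 0000 → no error.
Read data bits from positions 3,5,6,7,9,10,11,12,13,14,15: 00010010001

00010010001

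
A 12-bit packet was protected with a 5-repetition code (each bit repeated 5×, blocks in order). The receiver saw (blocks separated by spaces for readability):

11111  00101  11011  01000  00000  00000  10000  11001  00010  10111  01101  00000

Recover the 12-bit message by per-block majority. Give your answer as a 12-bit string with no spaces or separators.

Block 1 (11111): 5 ones → 1
Block 2 (00101): 2 ones → 0
Block 3 (11011): 4 ones → 1
Block 4 (01000): 1 one → 0
Block 5 (00000): 0 ones → 0
Block 6 (00000): 0 ones → 0
Block 7 (10000): 1 one → 0
Block 8 (11001): 3 ones → 1
Block 9 (00010): 1 one → 0
Block 10 (10111): 4 ones → 1
Block 11 (01101): 3 ones → 1
Block 12 (00000): 0 ones → 0

101000010110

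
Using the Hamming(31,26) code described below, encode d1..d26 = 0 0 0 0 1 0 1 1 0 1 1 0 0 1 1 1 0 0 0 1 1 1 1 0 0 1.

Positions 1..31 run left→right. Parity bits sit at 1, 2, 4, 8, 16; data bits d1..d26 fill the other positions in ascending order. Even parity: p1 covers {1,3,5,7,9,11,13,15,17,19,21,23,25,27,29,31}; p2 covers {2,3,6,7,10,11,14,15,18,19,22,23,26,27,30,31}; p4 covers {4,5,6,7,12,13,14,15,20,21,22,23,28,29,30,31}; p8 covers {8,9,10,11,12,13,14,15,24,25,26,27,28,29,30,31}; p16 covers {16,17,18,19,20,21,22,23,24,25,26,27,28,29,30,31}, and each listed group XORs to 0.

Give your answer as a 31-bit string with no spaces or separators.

0101000010110110001110001111001

Place data at non-parity positions: p1 p2 0 p4 0 0 0 p8 1 0 1 1 0 1 1 p16 0 0 1 1 1 0 0 0 1 1 1 1 0 0 1
p1 (pos 1,3,5,7,9,11,13,15,17,19,21,23,25,27,29,31): XOR of data positions = 0⊕0⊕0⊕1⊕1⊕0⊕1⊕0⊕1⊕1⊕0⊕1⊕1⊕0⊕1 = 0
p2 (pos 2,3,6,7,10,11,14,15,18,19,22,23,26,27,30,31): XOR of data positions = 0⊕0⊕0⊕0⊕1⊕1⊕1⊕0⊕1⊕0⊕0⊕1⊕1⊕0⊕1 = 1
p4 (pos 4,5,6,7,12,13,14,15,20,21,22,23,28,29,30,31): XOR of data positions = 0⊕0⊕0⊕1⊕0⊕1⊕1⊕1⊕1⊕0⊕0⊕1⊕0⊕0⊕1 = 1
p8 (pos 8,9,10,11,12,13,14,15,24,25,26,27,28,29,30,31): XOR of data positions = 1⊕0⊕1⊕1⊕0⊕1⊕1⊕0⊕1⊕1⊕1⊕1⊕0⊕0⊕1 = 0
p16 (pos 16,17,18,19,20,21,22,23,24,25,26,27,28,29,30,31): XOR of data positions = 0⊕0⊕1⊕1⊕1⊕0⊕0⊕0⊕1⊕1⊕1⊕1⊕0⊕0⊕1 = 0
Codeword: 0101000010110110001110001111001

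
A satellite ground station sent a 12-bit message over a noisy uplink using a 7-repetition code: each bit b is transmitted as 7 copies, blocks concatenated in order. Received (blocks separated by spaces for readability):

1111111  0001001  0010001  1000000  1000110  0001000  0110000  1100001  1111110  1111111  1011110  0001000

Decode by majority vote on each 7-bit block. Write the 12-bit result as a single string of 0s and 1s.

100000001110

Block 1 (1111111): 7 ones → 1
Block 2 (0001001): 2 ones → 0
Block 3 (0010001): 2 ones → 0
Block 4 (1000000): 1 one → 0
Block 5 (1000110): 3 ones → 0
Block 6 (0001000): 1 one → 0
Block 7 (0110000): 2 ones → 0
Block 8 (1100001): 3 ones → 0
Block 9 (1111110): 6 ones → 1
Block 10 (1111111): 7 ones → 1
Block 11 (1011110): 5 ones → 1
Block 12 (0001000): 1 one → 0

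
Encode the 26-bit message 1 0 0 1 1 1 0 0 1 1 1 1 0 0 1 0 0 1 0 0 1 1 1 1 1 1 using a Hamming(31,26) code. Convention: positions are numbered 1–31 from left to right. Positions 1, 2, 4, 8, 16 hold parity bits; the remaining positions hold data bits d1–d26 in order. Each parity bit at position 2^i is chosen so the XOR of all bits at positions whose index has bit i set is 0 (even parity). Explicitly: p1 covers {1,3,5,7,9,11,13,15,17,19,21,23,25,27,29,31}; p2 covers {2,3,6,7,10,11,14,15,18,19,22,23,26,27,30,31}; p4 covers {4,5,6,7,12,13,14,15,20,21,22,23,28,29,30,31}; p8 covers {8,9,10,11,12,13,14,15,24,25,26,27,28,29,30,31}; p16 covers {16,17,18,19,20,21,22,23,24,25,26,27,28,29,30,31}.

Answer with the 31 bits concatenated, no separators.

Place data at non-parity positions: p1 p2 1 p4 0 0 1 p8 1 1 0 0 1 1 1 p16 1 0 0 1 0 0 1 0 0 1 1 1 1 1 1
p1 (pos 1,3,5,7,9,11,13,15,17,19,21,23,25,27,29,31): XOR of data positions = 1⊕0⊕1⊕1⊕0⊕1⊕1⊕1⊕0⊕0⊕1⊕0⊕1⊕1⊕1 = 0
p2 (pos 2,3,6,7,10,11,14,15,18,19,22,23,26,27,30,31): XOR of data positions = 1⊕0⊕1⊕1⊕0⊕1⊕1⊕0⊕0⊕0⊕1⊕1⊕1⊕1⊕1 = 0
p4 (pos 4,5,6,7,12,13,14,15,20,21,22,23,28,29,30,31): XOR of data positions = 0⊕0⊕1⊕0⊕1⊕1⊕1⊕1⊕0⊕0⊕1⊕1⊕1⊕1⊕1 = 0
p8 (pos 8,9,10,11,12,13,14,15,24,25,26,27,28,29,30,31): XOR of data positions = 1⊕1⊕0⊕0⊕1⊕1⊕1⊕0⊕0⊕1⊕1⊕1⊕1⊕1⊕1 = 1
p16 (pos 16,17,18,19,20,21,22,23,24,25,26,27,28,29,30,31): XOR of data positions = 1⊕0⊕0⊕1⊕0⊕0⊕1⊕0⊕0⊕1⊕1⊕1⊕1⊕1⊕1 = 1
Codeword: 0010001111001111100100100111111

0010001111001111100100100111111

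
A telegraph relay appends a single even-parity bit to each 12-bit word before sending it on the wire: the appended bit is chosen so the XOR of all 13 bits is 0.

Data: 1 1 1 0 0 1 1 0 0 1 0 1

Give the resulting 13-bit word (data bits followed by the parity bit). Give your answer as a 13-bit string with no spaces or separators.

XOR of the 12 data bits: 1⊕1⊕1⊕0⊕0⊕1⊕1⊕0⊕0⊕1⊕0⊕1 = 1
Parity bit = 1 (so all 13 bits XOR to 0).

1110011001011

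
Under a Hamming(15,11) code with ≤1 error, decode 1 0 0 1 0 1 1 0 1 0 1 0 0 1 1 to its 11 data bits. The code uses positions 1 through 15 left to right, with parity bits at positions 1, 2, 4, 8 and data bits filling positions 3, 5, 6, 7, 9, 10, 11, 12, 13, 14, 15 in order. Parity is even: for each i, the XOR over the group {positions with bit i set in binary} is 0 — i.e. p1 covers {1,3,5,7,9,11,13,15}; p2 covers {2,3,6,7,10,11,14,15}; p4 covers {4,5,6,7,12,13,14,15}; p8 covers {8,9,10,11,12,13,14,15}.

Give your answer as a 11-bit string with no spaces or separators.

s1 (pos 1,3,5,7,9,11,13,15): 1⊕0⊕0⊕1⊕1⊕1⊕0⊕1 = 1
s2 (pos 2,3,6,7,10,11,14,15): 0⊕0⊕1⊕1⊕0⊕1⊕1⊕1 = 1
s4 (pos 4,5,6,7,12,13,14,15): 1⊕0⊕1⊕1⊕0⊕0⊕1⊕1 = 1
s8 (pos 8,9,10,11,12,13,14,15): 0⊕1⊕0⊕1⊕0⊕0⊕1⊕1 = 0
Syndrome s8…s1 = 0111 → error at position 7.
Flip position 7: 100101101010011 → 100101001010011
Read data bits from positions 3,5,6,7,9,10,11,12,13,14,15: 00101010011

00101010011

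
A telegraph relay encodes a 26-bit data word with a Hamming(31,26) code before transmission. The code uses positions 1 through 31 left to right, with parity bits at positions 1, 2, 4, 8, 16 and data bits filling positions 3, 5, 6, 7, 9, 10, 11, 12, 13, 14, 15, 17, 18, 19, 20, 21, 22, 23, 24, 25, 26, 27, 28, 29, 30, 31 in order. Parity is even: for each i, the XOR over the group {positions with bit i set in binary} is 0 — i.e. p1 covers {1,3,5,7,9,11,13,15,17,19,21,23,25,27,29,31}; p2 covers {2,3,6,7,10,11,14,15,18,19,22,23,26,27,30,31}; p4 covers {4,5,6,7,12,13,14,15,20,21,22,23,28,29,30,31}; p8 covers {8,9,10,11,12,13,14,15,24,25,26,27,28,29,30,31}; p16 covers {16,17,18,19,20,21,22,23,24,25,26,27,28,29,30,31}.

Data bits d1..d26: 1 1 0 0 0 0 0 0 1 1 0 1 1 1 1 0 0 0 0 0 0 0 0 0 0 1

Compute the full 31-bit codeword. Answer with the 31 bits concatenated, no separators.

Place data at non-parity positions: p1 p2 1 p4 1 0 0 p8 0 0 0 0 1 1 0 p16 1 1 1 1 0 0 0 0 0 0 0 0 0 0 1
p1 (pos 1,3,5,7,9,11,13,15,17,19,21,23,25,27,29,31): XOR of data positions = 1⊕1⊕0⊕0⊕0⊕1⊕0⊕1⊕1⊕0⊕0⊕0⊕0⊕0⊕1 = 0
p2 (pos 2,3,6,7,10,11,14,15,18,19,22,23,26,27,30,31): XOR of data positions = 1⊕0⊕0⊕0⊕0⊕1⊕0⊕1⊕1⊕0⊕0⊕0⊕0⊕0⊕1 = 1
p4 (pos 4,5,6,7,12,13,14,15,20,21,22,23,28,29,30,31): XOR of data positions = 1⊕0⊕0⊕0⊕1⊕1⊕0⊕1⊕0⊕0⊕0⊕0⊕0⊕0⊕1 = 1
p8 (pos 8,9,10,11,12,13,14,15,24,25,26,27,28,29,30,31): XOR of data positions = 0⊕0⊕0⊕0⊕1⊕1⊕0⊕0⊕0⊕0⊕0⊕0⊕0⊕0⊕1 = 1
p16 (pos 16,17,18,19,20,21,22,23,24,25,26,27,28,29,30,31): XOR of data positions = 1⊕1⊕1⊕1⊕0⊕0⊕0⊕0⊕0⊕0⊕0⊕0⊕0⊕0⊕1 = 1
Codeword: 0111100100001101111100000000001

0111100100001101111100000000001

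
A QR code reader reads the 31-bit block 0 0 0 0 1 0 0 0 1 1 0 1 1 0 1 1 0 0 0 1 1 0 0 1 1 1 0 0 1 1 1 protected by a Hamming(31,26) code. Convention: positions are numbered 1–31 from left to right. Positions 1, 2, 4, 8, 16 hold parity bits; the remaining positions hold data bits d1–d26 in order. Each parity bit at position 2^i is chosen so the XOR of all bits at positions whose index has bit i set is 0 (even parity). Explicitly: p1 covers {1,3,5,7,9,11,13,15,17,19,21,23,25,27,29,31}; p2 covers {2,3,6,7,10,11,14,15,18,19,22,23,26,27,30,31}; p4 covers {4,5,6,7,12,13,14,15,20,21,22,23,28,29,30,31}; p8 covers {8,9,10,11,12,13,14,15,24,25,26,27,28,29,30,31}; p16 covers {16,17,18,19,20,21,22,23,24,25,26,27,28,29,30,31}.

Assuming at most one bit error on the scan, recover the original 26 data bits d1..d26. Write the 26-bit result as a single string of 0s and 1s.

01001101101000110011100101

s1 (pos 1,3,5,7,9,11,13,15,17,19,21,23,25,27,29,31): 0⊕0⊕1⊕0⊕1⊕0⊕1⊕1⊕0⊕0⊕1⊕0⊕1⊕0⊕1⊕1 = 0
s2 (pos 2,3,6,7,10,11,14,15,18,19,22,23,26,27,30,31): 0⊕0⊕0⊕0⊕1⊕0⊕0⊕1⊕0⊕0⊕0⊕0⊕1⊕0⊕1⊕1 = 1
s4 (pos 4,5,6,7,12,13,14,15,20,21,22,23,28,29,30,31): 0⊕1⊕0⊕0⊕1⊕1⊕0⊕1⊕1⊕1⊕0⊕0⊕0⊕1⊕1⊕1 = 1
s8 (pos 8,9,10,11,12,13,14,15,24,25,26,27,28,29,30,31): 0⊕1⊕1⊕0⊕1⊕1⊕0⊕1⊕1⊕1⊕1⊕0⊕0⊕1⊕1⊕1 = 1
s16 (pos 16,17,18,19,20,21,22,23,24,25,26,27,28,29,30,31): 1⊕0⊕0⊕0⊕1⊕1⊕0⊕0⊕1⊕1⊕1⊕0⊕0⊕1⊕1⊕1 = 1
Syndrome s16…s1 = 11110 → error at position 30.
Flip position 30: 0000100011011011000110011100111 → 0000100011011011000110011100101
Read data bits from positions 3,5,6,7,9,10,11,12,13,14,15,17,18,19,20,21,22,23,24,25,26,27,28,29,30,31: 01001101101000110011100101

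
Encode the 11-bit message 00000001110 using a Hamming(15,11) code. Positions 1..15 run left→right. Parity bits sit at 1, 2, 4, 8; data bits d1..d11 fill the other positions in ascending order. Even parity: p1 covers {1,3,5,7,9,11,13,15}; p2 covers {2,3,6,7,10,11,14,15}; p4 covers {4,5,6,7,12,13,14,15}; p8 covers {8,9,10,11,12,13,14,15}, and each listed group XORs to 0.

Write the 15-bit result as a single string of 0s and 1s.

Place data at non-parity positions: p1 p2 0 p4 0 0 0 p8 0 0 0 1 1 1 0
p1 (pos 1,3,5,7,9,11,13,15): XOR of data positions = 0⊕0⊕0⊕0⊕0⊕1⊕0 = 1
p2 (pos 2,3,6,7,10,11,14,15): XOR of data positions = 0⊕0⊕0⊕0⊕0⊕1⊕0 = 1
p4 (pos 4,5,6,7,12,13,14,15): XOR of data positions = 0⊕0⊕0⊕1⊕1⊕1⊕0 = 1
p8 (pos 8,9,10,11,12,13,14,15): XOR of data positions = 0⊕0⊕0⊕1⊕1⊕1⊕0 = 1
Codeword: 110100010001110

110100010001110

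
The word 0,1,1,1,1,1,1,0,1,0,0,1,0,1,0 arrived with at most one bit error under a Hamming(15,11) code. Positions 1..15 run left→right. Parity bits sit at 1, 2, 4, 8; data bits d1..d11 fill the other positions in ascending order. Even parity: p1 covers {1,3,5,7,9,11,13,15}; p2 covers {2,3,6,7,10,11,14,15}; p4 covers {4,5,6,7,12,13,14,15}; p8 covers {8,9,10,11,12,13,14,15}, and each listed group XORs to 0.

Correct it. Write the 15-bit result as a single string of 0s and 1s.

s1 (pos 1,3,5,7,9,11,13,15): 0⊕1⊕1⊕1⊕1⊕0⊕0⊕0 = 0
s2 (pos 2,3,6,7,10,11,14,15): 1⊕1⊕1⊕1⊕0⊕0⊕1⊕0 = 1
s4 (pos 4,5,6,7,12,13,14,15): 1⊕1⊕1⊕1⊕1⊕0⊕1⊕0 = 0
s8 (pos 8,9,10,11,12,13,14,15): 0⊕1⊕0⊕0⊕1⊕0⊕1⊕0 = 1
Syndrome s8…s1 = 1010 → error at position 10.
Flip position 10: 011111101001010 → 011111101101010

011111101101010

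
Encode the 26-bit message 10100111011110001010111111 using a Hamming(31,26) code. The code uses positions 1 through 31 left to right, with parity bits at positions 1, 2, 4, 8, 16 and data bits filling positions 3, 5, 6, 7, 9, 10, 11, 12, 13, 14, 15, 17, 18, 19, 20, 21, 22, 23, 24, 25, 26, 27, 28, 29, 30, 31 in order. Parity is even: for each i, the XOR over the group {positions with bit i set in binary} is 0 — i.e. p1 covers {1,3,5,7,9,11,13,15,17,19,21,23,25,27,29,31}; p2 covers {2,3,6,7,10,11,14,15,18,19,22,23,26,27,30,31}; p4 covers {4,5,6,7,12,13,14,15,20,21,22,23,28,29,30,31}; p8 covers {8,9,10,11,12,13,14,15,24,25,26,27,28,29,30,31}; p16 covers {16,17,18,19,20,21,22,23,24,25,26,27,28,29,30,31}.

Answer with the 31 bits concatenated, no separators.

1011010001110110110001010111111

Place data at non-parity positions: p1 p2 1 p4 0 1 0 p8 0 1 1 1 0 1 1 p16 1 1 0 0 0 1 0 1 0 1 1 1 1 1 1
p1 (pos 1,3,5,7,9,11,13,15,17,19,21,23,25,27,29,31): XOR of data positions = 1⊕0⊕0⊕0⊕1⊕0⊕1⊕1⊕0⊕0⊕0⊕0⊕1⊕1⊕1 = 1
p2 (pos 2,3,6,7,10,11,14,15,18,19,22,23,26,27,30,31): XOR of data positions = 1⊕1⊕0⊕1⊕1⊕1⊕1⊕1⊕0⊕1⊕0⊕1⊕1⊕1⊕1 = 0
p4 (pos 4,5,6,7,12,13,14,15,20,21,22,23,28,29,30,31): XOR of data positions = 0⊕1⊕0⊕1⊕0⊕1⊕1⊕0⊕0⊕1⊕0⊕1⊕1⊕1⊕1 = 1
p8 (pos 8,9,10,11,12,13,14,15,24,25,26,27,28,29,30,31): XOR of data positions = 0⊕1⊕1⊕1⊕0⊕1⊕1⊕1⊕0⊕1⊕1⊕1⊕1⊕1⊕1 = 0
p16 (pos 16,17,18,19,20,21,22,23,24,25,26,27,28,29,30,31): XOR of data positions = 1⊕1⊕0⊕0⊕0⊕1⊕0⊕1⊕0⊕1⊕1⊕1⊕1⊕1⊕1 = 0
Codeword: 1011010001110110110001010111111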